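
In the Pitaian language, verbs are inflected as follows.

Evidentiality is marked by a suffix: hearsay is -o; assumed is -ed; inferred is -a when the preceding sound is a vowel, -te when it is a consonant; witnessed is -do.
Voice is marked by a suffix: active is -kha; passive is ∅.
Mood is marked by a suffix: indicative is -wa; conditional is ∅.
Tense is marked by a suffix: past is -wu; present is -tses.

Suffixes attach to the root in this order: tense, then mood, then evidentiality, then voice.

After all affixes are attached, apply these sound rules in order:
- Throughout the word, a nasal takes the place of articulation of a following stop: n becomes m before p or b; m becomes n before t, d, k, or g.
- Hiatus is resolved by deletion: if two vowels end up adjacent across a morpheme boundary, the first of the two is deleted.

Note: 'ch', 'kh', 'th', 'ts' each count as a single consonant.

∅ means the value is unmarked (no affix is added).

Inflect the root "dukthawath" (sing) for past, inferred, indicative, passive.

Attach tense past -wu → dukthawathwu.
Attach mood indicative -wa → dukthawathwuwa.
Attach evidentiality inferred -a (after vowel 'a') → dukthawathwuwaa.
voice = passive: zero marking, form stays dukthawathwuwaa.
Nasal assimilation: no change.
Apply vowel deletion: dukthawathwuwaa → dukthawathwuwa.

dukthawathwuwa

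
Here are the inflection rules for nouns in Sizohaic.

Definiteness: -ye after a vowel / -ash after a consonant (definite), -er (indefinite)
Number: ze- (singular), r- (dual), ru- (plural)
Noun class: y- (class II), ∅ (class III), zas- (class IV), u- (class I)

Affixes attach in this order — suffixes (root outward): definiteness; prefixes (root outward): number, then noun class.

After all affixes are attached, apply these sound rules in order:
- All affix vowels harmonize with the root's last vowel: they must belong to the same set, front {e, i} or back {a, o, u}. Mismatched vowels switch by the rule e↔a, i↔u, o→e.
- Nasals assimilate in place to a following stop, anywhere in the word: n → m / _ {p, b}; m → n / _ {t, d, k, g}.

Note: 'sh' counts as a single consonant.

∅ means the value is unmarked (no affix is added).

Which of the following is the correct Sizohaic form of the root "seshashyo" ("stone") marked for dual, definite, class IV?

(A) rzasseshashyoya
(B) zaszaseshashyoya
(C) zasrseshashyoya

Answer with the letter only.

C

Attach number dual r- → rseshashyo.
Attach noun class class IV zas- → zasrseshashyo.
Attach definiteness definite -ye (after vowel 'o') → zasrseshashyoye.
Apply vowel harmony: zasrseshashyoye → zasrseshashyoya.
Nasal assimilation: no change.
So the correct form is zasrseshashyoya, option (C).
(A) rzasseshashyoya is wrong: it has the affixes in the wrong order.
(B) zaszaseshashyoya is wrong: it uses singular instead of dual for number.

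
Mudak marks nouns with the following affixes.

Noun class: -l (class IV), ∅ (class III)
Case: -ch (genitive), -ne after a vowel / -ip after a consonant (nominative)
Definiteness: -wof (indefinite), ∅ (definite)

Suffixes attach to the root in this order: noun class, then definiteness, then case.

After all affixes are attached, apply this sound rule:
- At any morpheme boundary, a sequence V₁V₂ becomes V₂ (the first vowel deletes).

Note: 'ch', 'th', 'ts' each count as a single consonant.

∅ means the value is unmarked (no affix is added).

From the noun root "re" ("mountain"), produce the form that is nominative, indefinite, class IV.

relwofip

Attach noun class class IV -l → rel.
Attach definiteness indefinite -wof → relwof.
Attach case nominative -ip (after consonant 'f') → relwofip.
Vowel deletion: no change.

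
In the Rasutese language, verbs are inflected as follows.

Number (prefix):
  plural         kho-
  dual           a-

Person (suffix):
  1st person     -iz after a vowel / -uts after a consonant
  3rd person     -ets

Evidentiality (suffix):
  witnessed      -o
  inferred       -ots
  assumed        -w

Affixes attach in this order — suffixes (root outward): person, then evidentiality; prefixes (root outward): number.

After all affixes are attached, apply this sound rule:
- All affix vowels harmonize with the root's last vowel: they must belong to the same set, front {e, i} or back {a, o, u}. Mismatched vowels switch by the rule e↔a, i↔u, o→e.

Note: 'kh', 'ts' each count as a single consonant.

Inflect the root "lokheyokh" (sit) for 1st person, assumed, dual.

alokheyokhutsw

Attach person 1st person -uts (after consonant 'kh') → lokheyokhuts.
Attach number dual a- → alokheyokhuts.
Attach evidentiality assumed -w → alokheyokhutsw.
Vowel harmony: no change.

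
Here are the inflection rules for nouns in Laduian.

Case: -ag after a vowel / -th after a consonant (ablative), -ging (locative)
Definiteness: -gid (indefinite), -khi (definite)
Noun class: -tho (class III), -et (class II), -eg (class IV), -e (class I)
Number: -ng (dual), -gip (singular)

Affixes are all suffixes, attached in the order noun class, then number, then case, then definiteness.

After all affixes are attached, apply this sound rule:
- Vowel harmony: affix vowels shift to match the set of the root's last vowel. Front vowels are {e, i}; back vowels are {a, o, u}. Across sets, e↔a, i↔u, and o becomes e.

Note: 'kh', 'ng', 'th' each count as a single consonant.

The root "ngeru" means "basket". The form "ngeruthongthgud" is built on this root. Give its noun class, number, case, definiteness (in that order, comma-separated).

class III, dual, ablative, indefinite

Segment: ngeru-tho-ng-th-gid.
noun class: -tho → class III.
number: -ng → dual.
case: -ag/th → ablative.
definiteness: -gid → indefinite.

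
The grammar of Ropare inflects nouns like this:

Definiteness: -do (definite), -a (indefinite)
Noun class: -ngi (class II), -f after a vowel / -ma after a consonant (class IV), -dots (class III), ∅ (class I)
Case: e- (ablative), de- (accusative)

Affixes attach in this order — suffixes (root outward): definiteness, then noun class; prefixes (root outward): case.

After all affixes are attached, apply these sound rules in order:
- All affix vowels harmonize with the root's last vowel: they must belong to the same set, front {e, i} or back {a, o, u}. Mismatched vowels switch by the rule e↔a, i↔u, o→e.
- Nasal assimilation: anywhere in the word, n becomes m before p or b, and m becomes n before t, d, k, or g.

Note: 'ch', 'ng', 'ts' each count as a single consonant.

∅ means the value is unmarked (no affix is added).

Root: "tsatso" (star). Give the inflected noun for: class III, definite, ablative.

atsatsododots

Attach definiteness definite -do → tsatsodo.
Attach case ablative e- → etsatsodo.
Attach noun class class III -dots → etsatsododots.
Apply vowel harmony: etsatsododots → atsatsododots.
Nasal assimilation: no change.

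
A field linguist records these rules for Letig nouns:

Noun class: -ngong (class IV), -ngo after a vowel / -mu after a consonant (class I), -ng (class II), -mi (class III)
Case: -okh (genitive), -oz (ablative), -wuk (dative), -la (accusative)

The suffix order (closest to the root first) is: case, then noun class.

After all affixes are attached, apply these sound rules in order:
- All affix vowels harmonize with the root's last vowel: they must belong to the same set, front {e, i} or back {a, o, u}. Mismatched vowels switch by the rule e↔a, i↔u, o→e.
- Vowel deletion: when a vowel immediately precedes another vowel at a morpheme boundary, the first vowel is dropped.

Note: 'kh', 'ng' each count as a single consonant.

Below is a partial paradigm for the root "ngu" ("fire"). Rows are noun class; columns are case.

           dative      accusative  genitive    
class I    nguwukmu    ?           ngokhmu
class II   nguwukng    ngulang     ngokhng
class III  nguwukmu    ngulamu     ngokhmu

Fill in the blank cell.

ngulango

Attach case accusative -la → ngula.
Attach noun class class I -ngo (after vowel 'a') → ngulango.
Vowel harmony: no change.
Vowel deletion: no change.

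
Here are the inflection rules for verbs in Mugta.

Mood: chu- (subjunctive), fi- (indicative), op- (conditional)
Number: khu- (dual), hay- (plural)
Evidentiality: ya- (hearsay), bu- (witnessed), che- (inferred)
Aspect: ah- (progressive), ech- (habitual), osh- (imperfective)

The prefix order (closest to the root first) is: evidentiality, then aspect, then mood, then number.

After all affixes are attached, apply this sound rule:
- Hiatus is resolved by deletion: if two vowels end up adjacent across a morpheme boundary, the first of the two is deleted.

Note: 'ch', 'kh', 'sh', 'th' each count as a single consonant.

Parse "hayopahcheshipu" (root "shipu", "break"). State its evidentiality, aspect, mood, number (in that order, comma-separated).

Segment: hay-op-ah-che-shipu.
evidentiality: che- → inferred.
aspect: ah- → progressive.
mood: op- → conditional.
number: hay- → plural.

inferred, progressive, conditional, plural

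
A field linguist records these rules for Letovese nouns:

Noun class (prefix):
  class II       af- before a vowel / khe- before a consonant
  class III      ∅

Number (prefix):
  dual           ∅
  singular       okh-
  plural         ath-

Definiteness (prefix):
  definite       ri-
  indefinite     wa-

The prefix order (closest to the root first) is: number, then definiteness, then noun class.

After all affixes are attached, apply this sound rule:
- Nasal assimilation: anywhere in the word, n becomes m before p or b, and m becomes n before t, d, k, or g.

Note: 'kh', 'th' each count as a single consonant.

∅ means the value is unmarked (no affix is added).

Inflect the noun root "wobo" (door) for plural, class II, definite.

kheriathwobo

Attach number plural ath- → athwobo.
Attach definiteness definite ri- → riathwobo.
Attach noun class class II khe- (before consonant 'r') → kheriathwobo.
Nasal assimilation: no change.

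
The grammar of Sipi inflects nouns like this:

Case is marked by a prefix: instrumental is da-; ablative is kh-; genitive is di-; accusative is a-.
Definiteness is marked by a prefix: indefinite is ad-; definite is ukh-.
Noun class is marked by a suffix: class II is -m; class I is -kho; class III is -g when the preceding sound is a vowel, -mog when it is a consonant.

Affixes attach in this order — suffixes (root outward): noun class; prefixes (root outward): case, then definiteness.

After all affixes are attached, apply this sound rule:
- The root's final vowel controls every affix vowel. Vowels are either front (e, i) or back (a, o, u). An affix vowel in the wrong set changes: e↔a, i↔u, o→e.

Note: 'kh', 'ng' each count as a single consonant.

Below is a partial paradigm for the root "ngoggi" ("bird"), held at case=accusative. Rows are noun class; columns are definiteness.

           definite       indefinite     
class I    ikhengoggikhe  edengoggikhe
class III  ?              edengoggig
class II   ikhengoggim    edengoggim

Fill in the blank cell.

Attach case accusative a- → angoggi.
Attach definiteness definite ukh- → ukhangoggi.
Attach noun class class III -g (after vowel 'i') → ukhangoggig.
Apply vowel harmony: ukhangoggig → ikhengoggig.

ikhengoggig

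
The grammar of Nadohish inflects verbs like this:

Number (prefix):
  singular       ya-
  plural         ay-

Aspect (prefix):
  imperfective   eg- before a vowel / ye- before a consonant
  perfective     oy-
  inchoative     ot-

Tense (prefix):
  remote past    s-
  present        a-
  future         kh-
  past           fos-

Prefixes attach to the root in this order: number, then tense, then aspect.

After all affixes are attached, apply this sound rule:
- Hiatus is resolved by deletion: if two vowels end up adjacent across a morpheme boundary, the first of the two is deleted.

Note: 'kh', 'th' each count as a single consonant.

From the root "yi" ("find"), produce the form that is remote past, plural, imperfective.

yesayyi

Attach number plural ay- → ayyi.
Attach tense remote past s- → sayyi.
Attach aspect imperfective ye- (before consonant 's') → yesayyi.
Vowel deletion: no change.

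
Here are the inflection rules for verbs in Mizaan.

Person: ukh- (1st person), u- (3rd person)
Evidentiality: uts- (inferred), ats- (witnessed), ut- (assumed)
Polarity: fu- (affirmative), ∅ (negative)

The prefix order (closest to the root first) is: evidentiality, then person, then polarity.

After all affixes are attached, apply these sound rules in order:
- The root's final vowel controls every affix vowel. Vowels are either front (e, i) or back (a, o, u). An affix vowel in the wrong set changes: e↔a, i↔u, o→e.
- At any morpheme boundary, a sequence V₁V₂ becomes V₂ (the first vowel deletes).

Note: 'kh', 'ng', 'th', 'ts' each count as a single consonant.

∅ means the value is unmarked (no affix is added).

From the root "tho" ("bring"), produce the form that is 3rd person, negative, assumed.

Attach evidentiality assumed ut- → uttho.
Attach person 3rd person u- → uuttho.
polarity = negative: zero marking, form stays uuttho.
Vowel harmony: no change.
Apply vowel deletion: uuttho → uttho.

uttho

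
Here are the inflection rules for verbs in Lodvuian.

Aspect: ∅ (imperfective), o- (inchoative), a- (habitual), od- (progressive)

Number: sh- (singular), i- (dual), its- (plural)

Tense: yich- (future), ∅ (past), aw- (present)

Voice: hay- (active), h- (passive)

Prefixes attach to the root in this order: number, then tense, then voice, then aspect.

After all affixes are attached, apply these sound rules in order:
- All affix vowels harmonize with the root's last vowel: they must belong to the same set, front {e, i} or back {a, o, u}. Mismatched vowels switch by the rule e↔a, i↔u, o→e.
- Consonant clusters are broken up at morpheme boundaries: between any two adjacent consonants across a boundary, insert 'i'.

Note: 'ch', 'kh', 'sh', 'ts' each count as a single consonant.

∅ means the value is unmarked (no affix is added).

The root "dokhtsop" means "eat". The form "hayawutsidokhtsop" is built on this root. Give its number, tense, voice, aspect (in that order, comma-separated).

Segment: hay-aw-its-dokhtsop.
number: its- → plural.
tense: aw- → present.
voice: hay- → active.
aspect: ∅ → imperfective.

plural, present, active, imperfective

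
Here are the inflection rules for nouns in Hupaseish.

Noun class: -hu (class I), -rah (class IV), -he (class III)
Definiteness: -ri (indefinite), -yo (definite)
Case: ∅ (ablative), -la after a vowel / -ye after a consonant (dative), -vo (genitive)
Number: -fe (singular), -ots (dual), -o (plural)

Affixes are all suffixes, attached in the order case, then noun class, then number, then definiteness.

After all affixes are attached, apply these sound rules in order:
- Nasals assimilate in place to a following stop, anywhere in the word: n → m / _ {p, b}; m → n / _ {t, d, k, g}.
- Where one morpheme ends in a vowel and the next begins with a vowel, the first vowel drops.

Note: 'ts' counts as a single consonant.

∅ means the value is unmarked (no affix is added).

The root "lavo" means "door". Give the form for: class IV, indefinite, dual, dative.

Attach case dative -la (after vowel 'o') → lavola.
Attach noun class class IV -rah → lavolarah.
Attach number dual -ots → lavolarahots.
Attach definiteness indefinite -ri → lavolarahotsri.
Nasal assimilation: no change.
Vowel deletion: no change.

lavolarahotsri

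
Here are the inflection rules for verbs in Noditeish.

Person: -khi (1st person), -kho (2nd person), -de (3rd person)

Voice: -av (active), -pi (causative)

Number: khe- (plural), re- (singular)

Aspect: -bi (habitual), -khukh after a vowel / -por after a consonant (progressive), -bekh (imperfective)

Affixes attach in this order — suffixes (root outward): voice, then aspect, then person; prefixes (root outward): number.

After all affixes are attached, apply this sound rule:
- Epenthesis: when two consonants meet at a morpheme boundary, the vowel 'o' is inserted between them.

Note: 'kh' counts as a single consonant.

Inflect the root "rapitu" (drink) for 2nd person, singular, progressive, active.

rerapituavoporokho

Attach number singular re- → rerapitu.
Attach voice active -av → rerapituav.
Attach aspect progressive -por (after consonant 'v') → rerapituavpor.
Attach person 2nd person -kho → rerapituavporkho.
Apply epenthesis: rerapituavporkho → rerapituavoporokho.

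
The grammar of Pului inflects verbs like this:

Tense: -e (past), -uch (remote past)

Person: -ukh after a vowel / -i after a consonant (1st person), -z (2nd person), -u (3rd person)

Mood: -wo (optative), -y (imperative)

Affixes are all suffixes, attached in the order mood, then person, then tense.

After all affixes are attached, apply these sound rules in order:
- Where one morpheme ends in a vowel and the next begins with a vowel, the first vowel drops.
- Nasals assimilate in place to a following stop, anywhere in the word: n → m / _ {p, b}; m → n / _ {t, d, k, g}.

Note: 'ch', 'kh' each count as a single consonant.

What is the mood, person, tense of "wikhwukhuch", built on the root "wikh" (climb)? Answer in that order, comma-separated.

optative, 1st person, remote past

Segment: wikh-wo-ukh-uch.
mood: -wo → optative.
person: -ukh/i → 1st person.
tense: -uch → remote past.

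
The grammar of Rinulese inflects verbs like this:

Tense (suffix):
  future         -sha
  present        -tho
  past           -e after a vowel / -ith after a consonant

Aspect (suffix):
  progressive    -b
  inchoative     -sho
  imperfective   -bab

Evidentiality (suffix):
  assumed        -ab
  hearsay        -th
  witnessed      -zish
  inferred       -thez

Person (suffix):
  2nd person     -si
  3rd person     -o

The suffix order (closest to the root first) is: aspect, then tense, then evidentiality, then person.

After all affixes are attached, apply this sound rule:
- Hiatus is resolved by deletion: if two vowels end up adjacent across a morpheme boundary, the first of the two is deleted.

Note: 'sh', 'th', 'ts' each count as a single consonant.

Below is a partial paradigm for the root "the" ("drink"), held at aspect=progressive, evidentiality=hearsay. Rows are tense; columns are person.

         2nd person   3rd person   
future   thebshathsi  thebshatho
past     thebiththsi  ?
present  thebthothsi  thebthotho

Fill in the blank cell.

thebiththo

Attach aspect progressive -b → theb.
Attach tense past -ith (after consonant 'b') → thebith.
Attach evidentiality hearsay -th → thebithth.
Attach person 3rd person -o → thebiththo.
Vowel deletion: no change.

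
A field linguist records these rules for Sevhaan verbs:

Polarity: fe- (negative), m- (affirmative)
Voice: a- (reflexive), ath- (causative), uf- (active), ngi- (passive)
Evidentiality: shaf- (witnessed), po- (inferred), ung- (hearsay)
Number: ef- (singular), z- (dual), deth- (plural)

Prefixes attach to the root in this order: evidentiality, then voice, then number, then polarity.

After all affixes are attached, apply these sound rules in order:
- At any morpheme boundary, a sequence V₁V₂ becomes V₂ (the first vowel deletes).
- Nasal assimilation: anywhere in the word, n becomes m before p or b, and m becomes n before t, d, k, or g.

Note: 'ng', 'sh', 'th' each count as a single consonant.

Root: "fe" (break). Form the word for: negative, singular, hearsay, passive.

Attach evidentiality hearsay ung- → ungfe.
Attach voice passive ngi- → ngiungfe.
Attach number singular ef- → efngiungfe.
Attach polarity negative fe- → feefngiungfe.
Apply vowel deletion: feefngiungfe → fefngungfe.
Nasal assimilation: no change.

fefngungfe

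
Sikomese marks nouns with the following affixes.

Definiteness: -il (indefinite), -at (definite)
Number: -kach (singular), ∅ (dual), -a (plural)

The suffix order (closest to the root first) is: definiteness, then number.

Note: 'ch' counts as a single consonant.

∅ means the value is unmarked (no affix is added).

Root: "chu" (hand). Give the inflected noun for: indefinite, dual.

chuil

Attach definiteness indefinite -il → chuil.
number = dual: zero marking, form stays chuil.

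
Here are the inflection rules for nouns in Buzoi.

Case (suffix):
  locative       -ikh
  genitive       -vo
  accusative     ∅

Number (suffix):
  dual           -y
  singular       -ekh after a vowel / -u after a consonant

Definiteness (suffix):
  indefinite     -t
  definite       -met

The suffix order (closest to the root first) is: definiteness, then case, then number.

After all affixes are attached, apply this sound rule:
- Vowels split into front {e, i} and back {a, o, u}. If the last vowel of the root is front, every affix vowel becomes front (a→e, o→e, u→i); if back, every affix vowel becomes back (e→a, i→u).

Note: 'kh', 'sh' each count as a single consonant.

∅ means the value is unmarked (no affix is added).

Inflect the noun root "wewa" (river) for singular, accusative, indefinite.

wewatu

Attach definiteness indefinite -t → wewat.
case = accusative: zero marking, form stays wewat.
Attach number singular -u (after consonant 't') → wewatu.
Vowel harmony: no change.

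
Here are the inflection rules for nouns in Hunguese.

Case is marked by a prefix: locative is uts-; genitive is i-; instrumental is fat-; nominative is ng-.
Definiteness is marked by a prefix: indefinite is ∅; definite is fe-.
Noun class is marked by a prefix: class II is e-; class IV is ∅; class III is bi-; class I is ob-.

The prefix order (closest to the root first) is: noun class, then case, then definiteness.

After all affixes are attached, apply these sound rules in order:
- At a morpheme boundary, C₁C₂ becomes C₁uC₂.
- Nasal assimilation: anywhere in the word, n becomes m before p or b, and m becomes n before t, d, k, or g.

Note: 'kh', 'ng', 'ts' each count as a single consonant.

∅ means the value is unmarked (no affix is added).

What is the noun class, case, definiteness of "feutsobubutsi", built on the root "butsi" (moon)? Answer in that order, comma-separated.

class I, locative, definite

Segment: fe-uts-ob-butsi.
noun class: ob- → class I.
case: uts- → locative.
definiteness: fe- → definite.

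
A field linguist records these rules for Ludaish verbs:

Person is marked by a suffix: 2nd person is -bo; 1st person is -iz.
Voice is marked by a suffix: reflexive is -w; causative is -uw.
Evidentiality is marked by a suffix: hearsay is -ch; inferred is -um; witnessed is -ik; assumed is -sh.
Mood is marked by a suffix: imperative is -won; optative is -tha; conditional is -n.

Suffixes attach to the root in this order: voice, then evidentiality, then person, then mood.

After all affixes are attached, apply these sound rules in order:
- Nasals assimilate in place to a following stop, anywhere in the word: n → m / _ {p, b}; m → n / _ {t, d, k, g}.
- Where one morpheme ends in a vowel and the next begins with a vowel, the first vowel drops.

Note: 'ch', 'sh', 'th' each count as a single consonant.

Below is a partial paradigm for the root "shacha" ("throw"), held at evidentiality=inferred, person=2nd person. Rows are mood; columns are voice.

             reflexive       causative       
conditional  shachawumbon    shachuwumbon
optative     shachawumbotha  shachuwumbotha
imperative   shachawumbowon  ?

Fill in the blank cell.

Attach voice causative -uw → shachauw.
Attach evidentiality inferred -um → shachauwum.
Attach person 2nd person -bo → shachauwumbo.
Attach mood imperative -won → shachauwumbowon.
Nasal assimilation: no change.
Apply vowel deletion: shachauwumbowon → shachuwumbowon.

shachuwumbowon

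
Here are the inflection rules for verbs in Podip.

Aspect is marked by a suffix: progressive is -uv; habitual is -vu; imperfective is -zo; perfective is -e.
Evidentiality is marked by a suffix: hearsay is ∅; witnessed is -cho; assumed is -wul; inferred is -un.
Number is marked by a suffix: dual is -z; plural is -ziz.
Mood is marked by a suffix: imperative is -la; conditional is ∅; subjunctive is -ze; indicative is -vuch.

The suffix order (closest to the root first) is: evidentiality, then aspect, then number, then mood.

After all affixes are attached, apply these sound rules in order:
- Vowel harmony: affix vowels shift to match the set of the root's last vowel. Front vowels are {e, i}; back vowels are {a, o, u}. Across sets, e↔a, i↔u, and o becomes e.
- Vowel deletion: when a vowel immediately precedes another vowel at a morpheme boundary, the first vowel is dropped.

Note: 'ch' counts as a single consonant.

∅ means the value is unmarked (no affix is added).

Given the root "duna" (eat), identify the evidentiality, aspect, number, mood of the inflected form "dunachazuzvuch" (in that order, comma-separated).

witnessed, perfective, plural, indicative

Segment: duna-cho-e-ziz-vuch.
evidentiality: -cho → witnessed.
aspect: -e → perfective.
number: -ziz → plural.
mood: -vuch → indicative.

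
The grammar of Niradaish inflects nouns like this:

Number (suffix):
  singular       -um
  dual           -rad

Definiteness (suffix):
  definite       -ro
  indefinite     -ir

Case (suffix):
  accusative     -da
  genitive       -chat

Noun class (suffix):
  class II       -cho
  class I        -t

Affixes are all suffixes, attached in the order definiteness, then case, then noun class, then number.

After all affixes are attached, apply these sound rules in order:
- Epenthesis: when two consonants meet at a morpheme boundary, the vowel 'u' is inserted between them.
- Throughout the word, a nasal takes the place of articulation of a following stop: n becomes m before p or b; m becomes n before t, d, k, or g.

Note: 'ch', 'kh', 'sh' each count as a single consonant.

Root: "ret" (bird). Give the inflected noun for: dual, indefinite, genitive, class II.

retiruchatuchorad

Attach definiteness indefinite -ir → retir.
Attach case genitive -chat → retirchat.
Attach noun class class II -cho → retirchatcho.
Attach number dual -rad → retirchatchorad.
Apply epenthesis: retirchatchorad → retiruchatuchorad.
Nasal assimilation: no change.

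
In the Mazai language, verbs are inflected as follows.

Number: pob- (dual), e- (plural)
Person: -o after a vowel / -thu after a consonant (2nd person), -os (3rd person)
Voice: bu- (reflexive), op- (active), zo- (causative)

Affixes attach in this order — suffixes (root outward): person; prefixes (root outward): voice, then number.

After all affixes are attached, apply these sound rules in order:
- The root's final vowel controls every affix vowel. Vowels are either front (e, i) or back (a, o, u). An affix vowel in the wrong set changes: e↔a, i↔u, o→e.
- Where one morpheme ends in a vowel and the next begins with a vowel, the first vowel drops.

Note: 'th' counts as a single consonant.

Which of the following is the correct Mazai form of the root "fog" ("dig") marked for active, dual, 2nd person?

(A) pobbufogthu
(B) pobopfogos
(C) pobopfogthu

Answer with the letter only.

Attach voice active op- → opfog.
Attach number dual pob- → pobopfog.
Attach person 2nd person -thu (after consonant 'g') → pobopfogthu.
Vowel harmony: no change.
Vowel deletion: no change.
So the correct form is pobopfogthu, option (C).
(B) pobopfogos is wrong: it uses 3rd person instead of 2nd person for person.
(A) pobbufogthu is wrong: it uses reflexive instead of active for voice.

C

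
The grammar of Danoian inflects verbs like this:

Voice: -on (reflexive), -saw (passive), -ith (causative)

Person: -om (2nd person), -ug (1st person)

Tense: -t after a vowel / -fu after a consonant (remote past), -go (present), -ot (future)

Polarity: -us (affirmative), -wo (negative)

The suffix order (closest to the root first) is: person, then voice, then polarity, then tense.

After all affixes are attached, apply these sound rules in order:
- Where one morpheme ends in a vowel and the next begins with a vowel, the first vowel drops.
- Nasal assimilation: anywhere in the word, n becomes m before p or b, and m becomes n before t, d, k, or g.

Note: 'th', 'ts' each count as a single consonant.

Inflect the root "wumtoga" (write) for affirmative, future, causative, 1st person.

wuntogugithusot

Attach person 1st person -ug → wumtogaug.
Attach voice causative -ith → wumtogaugith.
Attach polarity affirmative -us → wumtogaugithus.
Attach tense future -ot → wumtogaugithusot.
Apply vowel deletion: wumtogaugithusot → wumtogugithusot.
Apply nasal assimilation: wumtogugithusot → wuntogugithusot.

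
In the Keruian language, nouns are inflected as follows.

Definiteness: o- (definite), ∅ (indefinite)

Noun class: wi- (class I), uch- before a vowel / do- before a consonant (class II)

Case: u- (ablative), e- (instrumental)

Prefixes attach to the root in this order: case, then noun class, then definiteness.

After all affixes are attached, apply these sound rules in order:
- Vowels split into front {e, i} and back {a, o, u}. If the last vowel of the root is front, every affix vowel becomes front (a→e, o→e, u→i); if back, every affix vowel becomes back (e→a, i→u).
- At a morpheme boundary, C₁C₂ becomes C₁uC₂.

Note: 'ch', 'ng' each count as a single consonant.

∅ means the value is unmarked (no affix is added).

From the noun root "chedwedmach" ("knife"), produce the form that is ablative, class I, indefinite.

wuuchedwedmach

Attach case ablative u- → uchedwedmach.
Attach noun class class I wi- → wiuchedwedmach.
definiteness = indefinite: zero marking, form stays wiuchedwedmach.
Apply vowel harmony: wiuchedwedmach → wuuchedwedmach.
Epenthesis: no change.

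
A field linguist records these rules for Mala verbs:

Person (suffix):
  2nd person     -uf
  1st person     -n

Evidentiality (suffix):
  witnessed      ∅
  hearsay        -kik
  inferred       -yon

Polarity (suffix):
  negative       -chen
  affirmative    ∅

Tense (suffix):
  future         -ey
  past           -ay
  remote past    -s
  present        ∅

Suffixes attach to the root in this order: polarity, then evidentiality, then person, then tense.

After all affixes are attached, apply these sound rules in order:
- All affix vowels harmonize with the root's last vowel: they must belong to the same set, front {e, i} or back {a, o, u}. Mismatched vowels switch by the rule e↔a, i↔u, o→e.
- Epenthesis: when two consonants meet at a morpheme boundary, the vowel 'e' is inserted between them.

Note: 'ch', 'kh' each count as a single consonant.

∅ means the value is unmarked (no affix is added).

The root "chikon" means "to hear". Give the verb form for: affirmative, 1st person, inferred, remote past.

polarity = affirmative: zero marking, form stays chikon.
Attach evidentiality inferred -yon → chikonyon.
Attach person 1st person -n → chikonyonn.
Attach tense remote past -s → chikonyonns.
Vowel harmony: no change.
Apply epenthesis: chikonyonns → chikoneyonenes.

chikoneyonenes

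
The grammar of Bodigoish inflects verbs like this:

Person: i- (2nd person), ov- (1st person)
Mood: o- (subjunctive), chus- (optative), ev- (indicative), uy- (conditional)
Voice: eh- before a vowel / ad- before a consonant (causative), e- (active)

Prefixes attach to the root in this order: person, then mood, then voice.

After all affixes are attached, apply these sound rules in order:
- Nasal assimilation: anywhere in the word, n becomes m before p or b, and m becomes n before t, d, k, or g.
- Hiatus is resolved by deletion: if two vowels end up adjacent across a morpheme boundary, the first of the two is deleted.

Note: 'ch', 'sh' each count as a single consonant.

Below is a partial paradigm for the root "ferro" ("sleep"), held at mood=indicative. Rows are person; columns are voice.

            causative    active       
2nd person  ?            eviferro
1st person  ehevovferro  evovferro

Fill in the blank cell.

eheviferro

Attach person 2nd person i- → iferro.
Attach mood indicative ev- → eviferro.
Attach voice causative eh- (before vowel 'e') → eheviferro.
Nasal assimilation: no change.
Vowel deletion: no change.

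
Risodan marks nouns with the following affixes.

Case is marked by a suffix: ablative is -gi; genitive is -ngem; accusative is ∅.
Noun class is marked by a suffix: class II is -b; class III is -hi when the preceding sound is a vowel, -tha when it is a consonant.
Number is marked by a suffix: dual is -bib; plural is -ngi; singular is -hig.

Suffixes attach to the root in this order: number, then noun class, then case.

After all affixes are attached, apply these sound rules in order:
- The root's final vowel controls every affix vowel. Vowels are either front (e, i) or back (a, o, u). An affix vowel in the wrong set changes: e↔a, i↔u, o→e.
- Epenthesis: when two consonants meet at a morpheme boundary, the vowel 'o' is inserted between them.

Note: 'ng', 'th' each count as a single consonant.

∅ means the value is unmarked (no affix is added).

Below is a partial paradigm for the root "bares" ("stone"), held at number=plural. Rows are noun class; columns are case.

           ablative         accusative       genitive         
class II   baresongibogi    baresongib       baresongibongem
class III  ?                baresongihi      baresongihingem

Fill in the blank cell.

Attach number plural -ngi → baresngi.
Attach noun class class III -hi (after vowel 'i') → baresngihi.
Attach case ablative -gi → baresngihigi.
Vowel harmony: no change.
Apply epenthesis: baresngihigi → baresongihigi.

baresongihigi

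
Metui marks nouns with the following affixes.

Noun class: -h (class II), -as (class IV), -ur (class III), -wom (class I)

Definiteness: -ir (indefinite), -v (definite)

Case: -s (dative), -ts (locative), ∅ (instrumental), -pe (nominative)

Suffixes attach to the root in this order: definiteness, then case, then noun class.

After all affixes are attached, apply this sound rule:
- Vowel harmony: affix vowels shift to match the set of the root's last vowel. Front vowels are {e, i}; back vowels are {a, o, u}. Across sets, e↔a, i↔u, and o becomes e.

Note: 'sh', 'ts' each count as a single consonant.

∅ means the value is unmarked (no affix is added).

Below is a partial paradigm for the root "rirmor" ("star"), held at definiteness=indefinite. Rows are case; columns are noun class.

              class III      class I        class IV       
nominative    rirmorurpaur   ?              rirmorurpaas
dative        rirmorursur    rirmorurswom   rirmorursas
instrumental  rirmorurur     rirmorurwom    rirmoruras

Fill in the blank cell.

rirmorurpawom

Attach definiteness indefinite -ir → rirmorir.
Attach case nominative -pe → rirmorirpe.
Attach noun class class I -wom → rirmorirpewom.
Apply vowel harmony: rirmorirpewom → rirmorurpawom.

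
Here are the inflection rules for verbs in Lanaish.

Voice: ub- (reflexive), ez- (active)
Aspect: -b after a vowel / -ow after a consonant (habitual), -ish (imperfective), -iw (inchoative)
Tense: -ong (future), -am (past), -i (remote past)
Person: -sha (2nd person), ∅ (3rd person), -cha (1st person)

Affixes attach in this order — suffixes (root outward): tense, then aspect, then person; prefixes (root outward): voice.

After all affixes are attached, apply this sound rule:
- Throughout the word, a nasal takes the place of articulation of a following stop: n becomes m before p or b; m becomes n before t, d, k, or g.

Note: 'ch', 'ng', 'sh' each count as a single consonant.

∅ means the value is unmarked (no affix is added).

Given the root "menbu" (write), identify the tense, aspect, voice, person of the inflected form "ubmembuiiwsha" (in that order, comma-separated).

Segment: ub-menbu-i-iw-sha.
tense: -i → remote past.
aspect: -iw → inchoative.
voice: ub- → reflexive.
person: -sha → 2nd person.

remote past, inchoative, reflexive, 2nd person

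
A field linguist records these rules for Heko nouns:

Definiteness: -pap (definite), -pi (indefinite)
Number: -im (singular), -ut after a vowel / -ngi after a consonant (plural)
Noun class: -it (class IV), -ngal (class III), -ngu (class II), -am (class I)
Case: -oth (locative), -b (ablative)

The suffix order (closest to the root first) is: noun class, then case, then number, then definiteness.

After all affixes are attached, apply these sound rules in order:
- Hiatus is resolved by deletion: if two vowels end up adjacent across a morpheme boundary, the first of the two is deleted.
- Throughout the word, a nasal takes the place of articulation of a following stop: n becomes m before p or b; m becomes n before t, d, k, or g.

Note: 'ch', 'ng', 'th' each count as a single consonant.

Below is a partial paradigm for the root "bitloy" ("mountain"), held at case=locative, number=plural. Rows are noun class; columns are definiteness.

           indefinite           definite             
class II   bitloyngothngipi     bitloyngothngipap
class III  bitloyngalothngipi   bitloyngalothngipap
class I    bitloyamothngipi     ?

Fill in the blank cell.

bitloyamothngipap

Attach noun class class I -am → bitloyam.
Attach case locative -oth → bitloyamoth.
Attach number plural -ngi (after consonant 'th') → bitloyamothngi.
Attach definiteness definite -pap → bitloyamothngipap.
Vowel deletion: no change.
Nasal assimilation: no change.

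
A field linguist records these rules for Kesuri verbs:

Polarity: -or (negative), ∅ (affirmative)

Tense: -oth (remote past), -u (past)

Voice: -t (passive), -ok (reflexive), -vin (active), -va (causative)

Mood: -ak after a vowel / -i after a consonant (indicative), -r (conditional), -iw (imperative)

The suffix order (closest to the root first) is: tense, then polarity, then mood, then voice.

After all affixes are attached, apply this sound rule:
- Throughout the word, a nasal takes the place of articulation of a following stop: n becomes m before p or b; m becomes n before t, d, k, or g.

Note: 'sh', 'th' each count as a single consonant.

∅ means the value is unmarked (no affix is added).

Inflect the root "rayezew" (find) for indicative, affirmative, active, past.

rayezewuakvin

Attach tense past -u → rayezewu.
polarity = affirmative: zero marking, form stays rayezewu.
Attach mood indicative -ak (after vowel 'u') → rayezewuak.
Attach voice active -vin → rayezewuakvin.
Nasal assimilation: no change.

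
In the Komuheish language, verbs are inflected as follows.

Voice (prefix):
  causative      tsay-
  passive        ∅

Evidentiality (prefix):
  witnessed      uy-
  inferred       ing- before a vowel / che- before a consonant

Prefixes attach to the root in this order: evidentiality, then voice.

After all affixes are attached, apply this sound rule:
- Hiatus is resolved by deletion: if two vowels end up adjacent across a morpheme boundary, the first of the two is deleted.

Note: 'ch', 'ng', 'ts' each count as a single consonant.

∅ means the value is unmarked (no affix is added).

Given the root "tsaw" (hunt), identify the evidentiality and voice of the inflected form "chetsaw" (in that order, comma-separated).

Segment: che-tsaw.
evidentiality: ing/che- → inferred.
voice: ∅ → passive.

inferred, passive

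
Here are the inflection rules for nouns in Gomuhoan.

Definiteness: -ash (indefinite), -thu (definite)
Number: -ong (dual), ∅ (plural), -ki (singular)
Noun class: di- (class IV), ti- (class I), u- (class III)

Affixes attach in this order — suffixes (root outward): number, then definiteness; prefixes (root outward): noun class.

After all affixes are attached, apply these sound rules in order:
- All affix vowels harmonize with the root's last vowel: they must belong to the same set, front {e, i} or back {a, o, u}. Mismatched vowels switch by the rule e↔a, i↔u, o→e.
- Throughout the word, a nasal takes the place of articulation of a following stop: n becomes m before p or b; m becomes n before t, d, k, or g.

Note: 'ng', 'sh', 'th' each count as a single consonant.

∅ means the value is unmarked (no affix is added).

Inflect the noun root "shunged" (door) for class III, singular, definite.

ishungedkithi

Attach number singular -ki → shungedki.
Attach noun class class III u- → ushungedki.
Attach definiteness definite -thu → ushungedkithu.
Apply vowel harmony: ushungedkithu → ishungedkithi.
Nasal assimilation: no change.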